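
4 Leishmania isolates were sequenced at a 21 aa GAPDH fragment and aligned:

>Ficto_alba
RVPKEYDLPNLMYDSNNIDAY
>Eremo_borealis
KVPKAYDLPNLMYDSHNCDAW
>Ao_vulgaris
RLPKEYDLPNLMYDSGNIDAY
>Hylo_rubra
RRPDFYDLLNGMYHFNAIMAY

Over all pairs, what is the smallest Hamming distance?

Pairwise Hamming distances:
  Ficto_alba vs Eremo_borealis: 5
  Ficto_alba vs Ao_vulgaris: 2
  Ficto_alba vs Hylo_rubra: 9
  Eremo_borealis vs Ao_vulgaris: 6
  Eremo_borealis vs Hylo_rubra: 13
  Ao_vulgaris vs Hylo_rubra: 10
The smallest is 2, between Ficto_alba and Ao_vulgaris.

2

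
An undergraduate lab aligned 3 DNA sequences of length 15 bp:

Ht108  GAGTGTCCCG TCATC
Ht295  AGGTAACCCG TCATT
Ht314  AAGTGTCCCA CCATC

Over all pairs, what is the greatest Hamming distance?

Pairwise Hamming distances:
  Ht108 vs Ht295: 5
  Ht108 vs Ht314: 3
  Ht295 vs Ht314: 6
The largest is 6, between Ht295 and Ht314.

6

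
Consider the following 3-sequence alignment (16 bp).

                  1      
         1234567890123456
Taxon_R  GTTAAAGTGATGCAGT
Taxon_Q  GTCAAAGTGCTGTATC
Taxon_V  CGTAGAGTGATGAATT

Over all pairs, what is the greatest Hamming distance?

7

Pairwise Hamming distances:
  Taxon_R vs Taxon_Q: 5
  Taxon_R vs Taxon_V: 5
  Taxon_Q vs Taxon_V: 7
The largest is 7, between Taxon_Q and Taxon_V.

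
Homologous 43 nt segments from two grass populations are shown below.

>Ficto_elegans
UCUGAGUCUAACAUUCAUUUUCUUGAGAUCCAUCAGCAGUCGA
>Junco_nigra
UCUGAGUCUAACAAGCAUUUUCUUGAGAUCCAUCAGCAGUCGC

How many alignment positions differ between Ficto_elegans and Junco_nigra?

Differing sites — 14:U/A; 15:U/G; 43:A/C.
That gives 3 mismatches out of 43 aligned sites, so the Hamming distance is 3.

3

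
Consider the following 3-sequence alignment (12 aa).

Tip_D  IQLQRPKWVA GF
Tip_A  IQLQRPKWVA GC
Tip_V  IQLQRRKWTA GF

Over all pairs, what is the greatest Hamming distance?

3

Pairwise Hamming distances:
  Tip_D vs Tip_A: 1
  Tip_D vs Tip_V: 2
  Tip_A vs Tip_V: 3
The largest is 3, between Tip_A and Tip_V.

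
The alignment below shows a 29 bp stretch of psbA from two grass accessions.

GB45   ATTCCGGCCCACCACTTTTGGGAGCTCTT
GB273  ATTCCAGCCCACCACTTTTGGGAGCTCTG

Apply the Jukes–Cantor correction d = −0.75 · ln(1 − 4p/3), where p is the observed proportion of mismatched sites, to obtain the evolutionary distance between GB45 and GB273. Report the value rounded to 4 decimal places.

0.0723

Differing sites — 6:G/A; 29:T/G.
p = 2/29 = 0.068966.
d = −0.75 · ln(1 − (4/3)·0.068966) = −0.75 · ln(0.908045) = −0.75 · (-0.096461) = 0.0723.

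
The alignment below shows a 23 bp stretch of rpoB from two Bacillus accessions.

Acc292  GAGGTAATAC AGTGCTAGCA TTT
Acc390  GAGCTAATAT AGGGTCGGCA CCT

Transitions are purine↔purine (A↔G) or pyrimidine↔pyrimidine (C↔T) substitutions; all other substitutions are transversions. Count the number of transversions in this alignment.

Differing sites — 4:G/C (Tv); 10:C/T (Ti); 13:T/G (Tv); 15:C/T (Ti); 16:T/C (Ti); 17:A/G (Ti); 21:T/C (Ti); 22:T/C (Ti).
Of the 8 differences, 6 transitions and 2 transversions, so the answer is 2.

2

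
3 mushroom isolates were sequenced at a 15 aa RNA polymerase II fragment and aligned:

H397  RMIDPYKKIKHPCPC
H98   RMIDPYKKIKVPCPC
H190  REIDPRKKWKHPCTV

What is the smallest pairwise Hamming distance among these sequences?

Pairwise Hamming distances:
  H397 vs H98: 1
  H397 vs H190: 5
  H98 vs H190: 6
The smallest is 1, between H397 and H98.

1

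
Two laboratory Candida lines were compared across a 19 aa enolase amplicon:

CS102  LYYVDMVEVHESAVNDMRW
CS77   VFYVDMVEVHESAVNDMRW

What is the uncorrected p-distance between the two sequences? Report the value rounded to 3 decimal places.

0.105

The sequences differ at positions 1 (L/V), 2 (Y/F).
There are 2 differences over 19 sites, so p = 2/19 = 0.105.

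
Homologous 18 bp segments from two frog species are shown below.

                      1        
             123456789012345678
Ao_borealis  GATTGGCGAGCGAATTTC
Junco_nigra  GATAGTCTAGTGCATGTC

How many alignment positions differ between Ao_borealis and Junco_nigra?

Differing sites — 4:T/A; 6:G/T; 8:G/T; 11:C/T; 13:A/C; 16:T/G.
That gives 6 mismatches out of 18 aligned sites, so the Hamming distance is 6.

6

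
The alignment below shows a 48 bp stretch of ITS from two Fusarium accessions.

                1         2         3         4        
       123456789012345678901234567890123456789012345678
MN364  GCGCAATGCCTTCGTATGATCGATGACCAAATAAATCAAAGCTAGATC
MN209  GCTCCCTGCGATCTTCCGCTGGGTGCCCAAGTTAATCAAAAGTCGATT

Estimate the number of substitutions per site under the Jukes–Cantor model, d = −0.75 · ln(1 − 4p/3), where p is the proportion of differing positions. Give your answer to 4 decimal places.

0.5199

The sequences differ at positions 3 (G/T), 5 (A/C), 6 (A/C), 10 (C/G), 11 (T/A), 14 (G/T), 16 (A/C), 17 (T/C), 19 (A/C), 21 (C/G), 23 (A/G), 26 (A/C), 31 (A/G), 33 (A/T), 41 (G/A), 42 (C/G), 44 (A/C), 48 (C/T).
p = 18/48 = 0.375000.
d = −0.75 · ln(1 − (4/3)·0.375000) = −0.75 · ln(0.500000) = −0.75 · (-0.693147) = 0.5199.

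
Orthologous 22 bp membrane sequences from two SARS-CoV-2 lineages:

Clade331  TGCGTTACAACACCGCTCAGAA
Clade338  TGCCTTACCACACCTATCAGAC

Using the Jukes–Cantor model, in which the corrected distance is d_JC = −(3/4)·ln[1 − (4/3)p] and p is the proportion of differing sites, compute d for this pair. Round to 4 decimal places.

Differing sites — 4:G/C; 9:A/C; 15:G/T; 16:C/A; 22:A/C.
p = 5/22 = 0.227273.
d = −0.75 · ln(1 − (4/3)·0.227273) = −0.75 · ln(0.696969) = −0.75 · (-0.361014) = 0.2708.

0.2708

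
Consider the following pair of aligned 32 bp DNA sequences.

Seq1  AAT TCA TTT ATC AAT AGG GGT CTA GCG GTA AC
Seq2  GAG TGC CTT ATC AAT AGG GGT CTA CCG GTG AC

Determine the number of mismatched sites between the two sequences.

7

Differing sites — 1:A/G; 3:T/G; 5:C/G; 6:A/C; 7:T/C; 25:G/C; 30:A/G.
That gives 7 mismatches out of 32 aligned sites, so the Hamming distance is 7.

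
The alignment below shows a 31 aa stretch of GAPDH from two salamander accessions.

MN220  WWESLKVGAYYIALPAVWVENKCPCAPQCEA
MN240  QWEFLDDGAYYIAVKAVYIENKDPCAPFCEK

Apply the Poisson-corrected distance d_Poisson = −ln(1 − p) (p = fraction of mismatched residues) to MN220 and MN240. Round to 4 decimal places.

0.4383

The sequences differ at positions 1 (W/Q), 4 (S/F), 6 (K/D), 7 (V/D), 14 (L/V), 15 (P/K), 18 (W/Y), 19 (V/I), 23 (C/D), 28 (Q/F), 31 (A/K).
p = 11/31 = 0.354839.
d = −ln(1 − 0.354839) = −ln(0.645161) = 0.4383.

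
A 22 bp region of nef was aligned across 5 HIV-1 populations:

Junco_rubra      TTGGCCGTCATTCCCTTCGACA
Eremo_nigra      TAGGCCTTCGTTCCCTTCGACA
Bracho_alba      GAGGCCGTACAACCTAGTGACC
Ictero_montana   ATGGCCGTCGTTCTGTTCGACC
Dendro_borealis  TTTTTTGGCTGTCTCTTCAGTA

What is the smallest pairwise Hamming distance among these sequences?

Pairwise Hamming distances:
  Junco_rubra vs Eremo_nigra: 3
  Junco_rubra vs Bracho_alba: 11
  Junco_rubra vs Ictero_montana: 5
  Junco_rubra vs Dendro_borealis: 11
  Eremo_nigra vs Bracho_alba: 11
  Eremo_nigra vs Ictero_montana: 6
  Eremo_nigra vs Dendro_borealis: 13
  Bracho_alba vs Ictero_montana: 11
  Bracho_alba vs Dendro_borealis: 20
  Ictero_montana vs Dendro_borealis: 13
The smallest is 3, between Junco_rubra and Eremo_nigra.

3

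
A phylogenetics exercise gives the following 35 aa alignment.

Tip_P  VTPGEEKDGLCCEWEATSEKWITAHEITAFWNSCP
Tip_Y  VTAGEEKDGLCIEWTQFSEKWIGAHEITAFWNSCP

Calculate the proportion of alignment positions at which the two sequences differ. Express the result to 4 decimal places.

0.1714

Differing sites — 3:P/A; 12:C/I; 15:E/T; 16:A/Q; 17:T/F; 23:T/G.
There are 6 differences over 35 sites, so p = 6/35 = 0.1714.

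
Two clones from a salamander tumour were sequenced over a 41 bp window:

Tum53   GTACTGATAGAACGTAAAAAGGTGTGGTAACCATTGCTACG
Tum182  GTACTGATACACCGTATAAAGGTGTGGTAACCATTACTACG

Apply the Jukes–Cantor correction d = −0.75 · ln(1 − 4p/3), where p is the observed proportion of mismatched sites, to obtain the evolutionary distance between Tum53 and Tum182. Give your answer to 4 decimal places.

0.1045

Differing sites — 10:G/C; 12:A/C; 17:A/T; 36:G/A.
p = 4/41 = 0.097561.
d = −0.75 · ln(1 − (4/3)·0.097561) = −0.75 · ln(0.869919) = −0.75 · (-0.139355) = 0.1045.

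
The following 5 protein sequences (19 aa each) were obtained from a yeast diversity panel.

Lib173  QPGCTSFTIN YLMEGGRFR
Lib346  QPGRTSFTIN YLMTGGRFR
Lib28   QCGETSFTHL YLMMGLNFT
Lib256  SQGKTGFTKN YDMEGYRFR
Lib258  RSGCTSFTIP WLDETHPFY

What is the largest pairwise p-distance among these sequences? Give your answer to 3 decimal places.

0.684

Pairwise Hamming distances:
  Lib173 vs Lib346: 2
  Lib173 vs Lib28: 8
  Lib173 vs Lib256: 7
  Lib173 vs Lib258: 9
  Lib346 vs Lib28: 8
  Lib346 vs Lib256: 8
  Lib346 vs Lib258: 11
  Lib28 vs Lib256: 11
  Lib28 vs Lib258: 12
  Lib256 vs Lib258: 13
The largest is 13 mismatches, between Lib256 and Lib258; p = 13/19 = 0.684.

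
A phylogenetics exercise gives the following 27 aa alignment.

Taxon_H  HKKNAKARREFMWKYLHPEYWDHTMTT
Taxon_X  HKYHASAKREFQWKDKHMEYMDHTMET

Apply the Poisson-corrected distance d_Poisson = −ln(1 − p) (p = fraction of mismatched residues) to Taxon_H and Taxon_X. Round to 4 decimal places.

Mismatches occur at site 3 (K↔Y), site 4 (N↔H), site 6 (K↔S), site 8 (R↔K), site 12 (M↔Q), site 15 (Y↔D), site 16 (L↔K), site 18 (P↔M), site 21 (W↔M), site 26 (T↔E).
p = 10/27 = 0.370370.
d = −ln(1 − 0.370370) = −ln(0.629630) = 0.4626.

0.4626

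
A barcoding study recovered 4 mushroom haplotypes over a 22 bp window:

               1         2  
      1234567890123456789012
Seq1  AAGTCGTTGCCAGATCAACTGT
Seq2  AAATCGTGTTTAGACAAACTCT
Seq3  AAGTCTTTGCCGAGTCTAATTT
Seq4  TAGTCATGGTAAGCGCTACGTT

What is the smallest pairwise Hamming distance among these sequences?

7

Pairwise Hamming distances:
  Seq1 vs Seq2: 8
  Seq1 vs Seq3: 7
  Seq1 vs Seq4: 10
  Seq2 vs Seq3: 14
  Seq2 vs Seq4: 11
  Seq3 vs Seq4: 11
The smallest is 7, between Seq1 and Seq3.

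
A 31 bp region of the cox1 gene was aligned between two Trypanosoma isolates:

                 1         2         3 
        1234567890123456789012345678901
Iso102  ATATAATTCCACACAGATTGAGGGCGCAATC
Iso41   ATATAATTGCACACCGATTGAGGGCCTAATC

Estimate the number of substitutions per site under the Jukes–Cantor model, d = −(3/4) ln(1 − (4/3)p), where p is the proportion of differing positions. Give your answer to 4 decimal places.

0.1416

The sequences differ at positions 9 (C/G), 15 (A/C), 26 (G/C), 27 (C/T).
p = 4/31 = 0.129032.
d = −0.75 · ln(1 − (4/3)·0.129032) = −0.75 · ln(0.827957) = −0.75 · (-0.188794) = 0.1416.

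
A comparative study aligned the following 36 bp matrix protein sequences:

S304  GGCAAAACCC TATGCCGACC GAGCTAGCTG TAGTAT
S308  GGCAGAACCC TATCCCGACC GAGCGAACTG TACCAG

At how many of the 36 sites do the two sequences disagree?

7

The sequences differ at positions 5 (A/G), 14 (G/C), 25 (T/G), 27 (G/A), 33 (G/C), 34 (T/C), 36 (T/G).
That gives 7 mismatches out of 36 aligned sites, so the Hamming distance is 7.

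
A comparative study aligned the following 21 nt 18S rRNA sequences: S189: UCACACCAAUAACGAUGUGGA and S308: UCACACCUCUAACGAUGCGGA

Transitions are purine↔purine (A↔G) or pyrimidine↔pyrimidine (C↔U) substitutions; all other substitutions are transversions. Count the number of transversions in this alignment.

Differing sites — 8:A/U (Tv); 9:A/C (Tv); 18:U/C (Ti).
Of the 3 differences, 1 transition and 2 transversions, so the answer is 2.

2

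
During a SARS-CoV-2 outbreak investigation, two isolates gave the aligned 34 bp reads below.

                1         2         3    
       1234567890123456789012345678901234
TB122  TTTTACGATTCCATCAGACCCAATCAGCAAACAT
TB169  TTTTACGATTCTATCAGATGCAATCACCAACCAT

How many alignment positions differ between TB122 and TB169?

Mismatches occur at site 12 (C↔T), site 19 (C↔T), site 20 (C↔G), site 27 (G↔C), site 31 (A↔C).
That gives 5 mismatches out of 34 aligned sites, so the Hamming distance is 5.

5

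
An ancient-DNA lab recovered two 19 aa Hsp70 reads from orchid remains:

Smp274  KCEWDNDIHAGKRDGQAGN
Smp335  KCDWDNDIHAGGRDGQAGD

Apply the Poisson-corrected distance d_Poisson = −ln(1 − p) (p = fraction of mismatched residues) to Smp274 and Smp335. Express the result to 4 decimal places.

0.1719

Mismatches occur at site 3 (E→D), site 12 (K→G), site 19 (N→D).
p = 3/19 = 0.157895.
d = −ln(1 − 0.157895) = −ln(0.842105) = 0.1719.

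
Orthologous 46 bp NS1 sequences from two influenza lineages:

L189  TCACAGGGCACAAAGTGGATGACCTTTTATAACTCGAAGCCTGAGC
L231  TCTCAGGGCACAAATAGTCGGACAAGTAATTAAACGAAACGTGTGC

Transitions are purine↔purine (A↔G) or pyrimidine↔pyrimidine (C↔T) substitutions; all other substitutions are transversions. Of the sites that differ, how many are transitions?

Differing sites — 3:A/T (Tv); 15:G/T (Tv); 16:T/A (Tv); 18:G/T (Tv); 19:A/C (Tv); 20:T/G (Tv); 24:C/A (Tv); 25:T/A (Tv); 26:T/G (Tv); 28:T/A (Tv); 31:A/T (Tv); 33:C/A (Tv); 34:T/A (Tv); 39:G/A (Ti); 41:C/G (Tv); 44:A/T (Tv).
Of the 16 differences, 1 transition and 15 transversions, so the answer is 1.

1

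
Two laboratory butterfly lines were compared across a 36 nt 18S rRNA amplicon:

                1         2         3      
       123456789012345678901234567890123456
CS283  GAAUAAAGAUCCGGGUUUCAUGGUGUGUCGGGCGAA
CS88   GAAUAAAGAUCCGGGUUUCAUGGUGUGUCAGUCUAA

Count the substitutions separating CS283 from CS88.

3

Differing sites — 30:G/A; 32:G/U; 34:G/U.
That gives 3 mismatches out of 36 aligned sites, so the Hamming distance is 3.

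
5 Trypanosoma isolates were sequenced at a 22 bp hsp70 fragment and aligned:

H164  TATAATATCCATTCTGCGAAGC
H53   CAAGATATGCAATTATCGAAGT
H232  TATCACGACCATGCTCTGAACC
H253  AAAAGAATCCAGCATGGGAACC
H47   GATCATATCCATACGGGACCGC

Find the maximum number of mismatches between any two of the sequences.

15

Pairwise Hamming distances:
  H164 vs H53: 9
  H164 vs H232: 8
  H164 vs H253: 9
  H164 vs H47: 8
  H53 vs H232: 15
  H53 vs H253: 13
  H53 vs H47: 14
  H232 vs H253: 12
  H232 vs H47: 12
  H253 vs H47: 13
The largest is 15, between H53 and H232.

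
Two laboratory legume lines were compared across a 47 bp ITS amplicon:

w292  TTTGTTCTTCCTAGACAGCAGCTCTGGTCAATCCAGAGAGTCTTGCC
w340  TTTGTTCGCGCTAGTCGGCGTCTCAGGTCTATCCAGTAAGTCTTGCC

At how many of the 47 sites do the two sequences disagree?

11

Differing sites — 8:T/G; 9:T/C; 10:C/G; 15:A/T; 17:A/G; 20:A/G; 21:G/T; 25:T/A; 30:A/T; 37:A/T; 38:G/A.
That gives 11 mismatches out of 47 aligned sites, so the Hamming distance is 11.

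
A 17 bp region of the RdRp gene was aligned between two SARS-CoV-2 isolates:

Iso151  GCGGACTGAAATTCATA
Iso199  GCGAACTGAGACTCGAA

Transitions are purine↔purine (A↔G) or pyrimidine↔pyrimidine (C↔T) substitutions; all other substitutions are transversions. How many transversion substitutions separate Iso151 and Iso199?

1

Mismatches occur at site 4 (G/A, transition), site 10 (A/G, transition), site 12 (T/C, transition), site 15 (A/G, transition), site 16 (T/A, transversion).
Of the 5 differences, 4 transitions and 1 transversion, so the answer is 1.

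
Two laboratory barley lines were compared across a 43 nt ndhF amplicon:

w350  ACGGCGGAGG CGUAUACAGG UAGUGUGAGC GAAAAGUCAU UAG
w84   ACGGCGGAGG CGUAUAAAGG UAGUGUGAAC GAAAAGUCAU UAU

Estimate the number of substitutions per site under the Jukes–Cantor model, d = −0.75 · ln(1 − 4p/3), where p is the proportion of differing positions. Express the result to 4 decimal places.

0.0732

Differing sites — 17:C/A; 29:G/A; 43:G/U.
p = 3/43 = 0.069767.
d = −0.75 · ln(1 − (4/3)·0.069767) = −0.75 · ln(0.906977) = −0.75 · (-0.097638) = 0.0732.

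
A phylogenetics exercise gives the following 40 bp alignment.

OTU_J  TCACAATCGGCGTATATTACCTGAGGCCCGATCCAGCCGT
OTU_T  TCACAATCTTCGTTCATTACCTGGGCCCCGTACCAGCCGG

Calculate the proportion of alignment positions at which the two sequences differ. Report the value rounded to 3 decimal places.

Mismatches occur at site 9 (G/T), site 10 (G/T), site 14 (A/T), site 15 (T/C), site 24 (A/G), site 26 (G/C), site 31 (A/T), site 32 (T/A), site 40 (T/G).
There are 9 differences over 40 sites, so p = 9/40 = 0.225.

0.225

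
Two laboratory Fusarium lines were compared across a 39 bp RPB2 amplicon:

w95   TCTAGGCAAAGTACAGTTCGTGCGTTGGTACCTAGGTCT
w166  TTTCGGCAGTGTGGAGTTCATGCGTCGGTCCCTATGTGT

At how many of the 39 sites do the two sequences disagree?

11

Mismatches occur at site 2 (C↔T), site 4 (A↔C), site 9 (A↔G), site 10 (A↔T), site 13 (A↔G), site 14 (C↔G), site 20 (G↔A), site 26 (T↔C), site 30 (A↔C), site 35 (G↔T), site 38 (C↔G).
That gives 11 mismatches out of 39 aligned sites, so the Hamming distance is 11.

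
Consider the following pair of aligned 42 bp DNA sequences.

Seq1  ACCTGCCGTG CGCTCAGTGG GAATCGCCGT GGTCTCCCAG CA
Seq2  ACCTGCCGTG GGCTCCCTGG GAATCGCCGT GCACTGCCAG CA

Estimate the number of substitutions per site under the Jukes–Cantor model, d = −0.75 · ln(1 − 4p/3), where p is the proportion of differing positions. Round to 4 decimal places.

0.1585

The sequences differ at positions 11 (C/G), 16 (A/C), 17 (G/C), 32 (G/C), 33 (T/A), 36 (C/G).
p = 6/42 = 0.142857.
d = −0.75 · ln(1 − (4/3)·0.142857) = −0.75 · ln(0.809524) = −0.75 · (-0.211309) = 0.1585.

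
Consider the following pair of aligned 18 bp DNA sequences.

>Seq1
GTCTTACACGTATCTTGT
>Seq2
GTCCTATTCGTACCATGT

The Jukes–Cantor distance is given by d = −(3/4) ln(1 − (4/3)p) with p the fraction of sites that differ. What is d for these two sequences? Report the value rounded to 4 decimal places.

0.3470

Mismatches occur at site 4 (T/C), site 7 (C/T), site 8 (A/T), site 13 (T/C), site 15 (T/A).
p = 5/18 = 0.277778.
d = −0.75 · ln(1 − (4/3)·0.277778) = −0.75 · ln(0.629629) = −0.75 · (-0.462625) = 0.3470.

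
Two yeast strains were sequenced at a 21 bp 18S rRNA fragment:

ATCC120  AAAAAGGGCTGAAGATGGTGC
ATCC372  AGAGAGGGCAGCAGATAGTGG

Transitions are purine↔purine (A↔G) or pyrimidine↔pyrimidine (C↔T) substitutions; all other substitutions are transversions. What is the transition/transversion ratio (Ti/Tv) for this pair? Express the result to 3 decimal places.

1.000

Differing sites — 2:A/G (Ti); 4:A/G (Ti); 10:T/A (Tv); 12:A/C (Tv); 17:G/A (Ti); 21:C/G (Tv).
Of the 6 differences, 3 transitions and 3 transversions, so Ti/Tv = 3/3 = 1.000.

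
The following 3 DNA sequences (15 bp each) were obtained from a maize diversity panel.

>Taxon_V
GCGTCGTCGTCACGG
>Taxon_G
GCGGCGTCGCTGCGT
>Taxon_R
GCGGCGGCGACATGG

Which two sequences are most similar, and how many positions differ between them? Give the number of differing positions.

Pairwise Hamming distances:
  Taxon_V vs Taxon_G: 5
  Taxon_V vs Taxon_R: 4
  Taxon_G vs Taxon_R: 6
The smallest is 4, between Taxon_V and Taxon_R.

4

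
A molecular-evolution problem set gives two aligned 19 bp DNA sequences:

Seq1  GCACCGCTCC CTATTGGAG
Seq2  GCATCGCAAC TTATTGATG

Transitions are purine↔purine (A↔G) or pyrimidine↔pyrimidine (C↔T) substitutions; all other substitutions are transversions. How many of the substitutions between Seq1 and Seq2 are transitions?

The sequences differ at positions 4 (C/T, transition), 8 (T/A, transversion), 9 (C/A, transversion), 11 (C/T, transition), 17 (G/A, transition), 18 (A/T, transversion).
Of the 6 differences, 3 transitions and 3 transversions, so the answer is 3.

3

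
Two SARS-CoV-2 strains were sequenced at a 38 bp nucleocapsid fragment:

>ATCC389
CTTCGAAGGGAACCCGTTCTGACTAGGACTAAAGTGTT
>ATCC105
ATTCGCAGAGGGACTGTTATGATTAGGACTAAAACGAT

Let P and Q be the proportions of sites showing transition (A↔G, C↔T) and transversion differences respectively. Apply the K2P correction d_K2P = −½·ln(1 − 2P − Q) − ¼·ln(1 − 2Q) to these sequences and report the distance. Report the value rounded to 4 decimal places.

0.4229

Mismatches occur at site 1 (C/A, transversion), site 6 (A/C, transversion), site 9 (G/A, transition), site 11 (A/G, transition), site 12 (A/G, transition), site 13 (C/A, transversion), site 15 (C/T, transition), site 19 (C/A, transversion), site 23 (C/T, transition), site 34 (G/A, transition), site 35 (T/C, transition), site 37 (T/A, transversion).
Of the 12 differences, 7 transitions and 5 transversions over 38 sites: P = 7/38 = 0.184211, Q = 5/38 = 0.131579.
d = −0.5·ln(0.499999) − 0.25·ln(0.736842) = −0.5·(-0.693149) − 0.25·(-0.305382) = 0.4229.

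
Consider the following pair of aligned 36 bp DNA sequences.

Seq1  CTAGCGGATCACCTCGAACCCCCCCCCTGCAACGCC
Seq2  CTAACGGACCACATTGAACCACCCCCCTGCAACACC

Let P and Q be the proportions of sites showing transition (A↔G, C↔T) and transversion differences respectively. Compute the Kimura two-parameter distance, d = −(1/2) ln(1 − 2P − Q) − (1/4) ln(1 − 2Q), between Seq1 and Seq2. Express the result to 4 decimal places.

Differing sites — 4:G/A (Ti); 9:T/C (Ti); 13:C/A (Tv); 15:C/T (Ti); 21:C/A (Tv); 34:G/A (Ti).
Of the 6 differences, 4 transitions and 2 transversions over 36 sites: P = 4/36 = 0.111111, Q = 2/36 = 0.055556.
d = −0.5·ln(0.722222) − 0.25·ln(0.888888) = −0.5·(-0.325423) − 0.25·(-0.117784) = 0.1922.

0.1922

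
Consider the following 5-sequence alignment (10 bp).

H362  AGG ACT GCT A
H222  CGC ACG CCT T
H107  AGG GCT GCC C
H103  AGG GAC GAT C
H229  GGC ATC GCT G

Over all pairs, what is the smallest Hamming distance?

3

Pairwise Hamming distances:
  H362 vs H222: 5
  H362 vs H107: 3
  H362 vs H103: 5
  H362 vs H229: 5
  H222 vs H107: 7
  H222 vs H103: 8
  H222 vs H229: 5
  H107 vs H103: 4
  H107 vs H229: 7
  H103 vs H229: 6
The smallest is 3, between H362 and H107.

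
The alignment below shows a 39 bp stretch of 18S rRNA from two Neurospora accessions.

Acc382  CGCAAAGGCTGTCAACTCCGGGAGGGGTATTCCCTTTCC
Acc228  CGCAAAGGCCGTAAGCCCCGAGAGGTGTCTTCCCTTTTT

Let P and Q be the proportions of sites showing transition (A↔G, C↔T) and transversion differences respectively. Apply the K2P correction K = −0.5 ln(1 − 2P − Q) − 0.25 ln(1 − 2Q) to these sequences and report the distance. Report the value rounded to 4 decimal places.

0.2845

Differing sites — 10:T/C (Ti); 13:C/A (Tv); 15:A/G (Ti); 17:T/C (Ti); 21:G/A (Ti); 26:G/T (Tv); 29:A/C (Tv); 38:C/T (Ti); 39:C/T (Ti).
Of the 9 differences, 6 transitions and 3 transversions over 39 sites: P = 6/39 = 0.153846, Q = 3/39 = 0.076923.
d = −0.5·ln(0.615385) − 0.25·ln(0.846154) = −0.5·(-0.485507) − 0.25·(-0.167054) = 0.2845.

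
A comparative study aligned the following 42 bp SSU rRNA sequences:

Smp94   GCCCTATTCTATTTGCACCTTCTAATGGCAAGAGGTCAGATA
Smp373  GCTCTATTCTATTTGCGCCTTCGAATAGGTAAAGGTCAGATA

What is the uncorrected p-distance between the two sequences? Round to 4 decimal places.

Differing sites — 3:C/T; 17:A/G; 23:T/G; 27:G/A; 29:C/G; 30:A/T; 32:G/A.
There are 7 differences over 42 sites, so p = 7/42 = 0.1667.

0.1667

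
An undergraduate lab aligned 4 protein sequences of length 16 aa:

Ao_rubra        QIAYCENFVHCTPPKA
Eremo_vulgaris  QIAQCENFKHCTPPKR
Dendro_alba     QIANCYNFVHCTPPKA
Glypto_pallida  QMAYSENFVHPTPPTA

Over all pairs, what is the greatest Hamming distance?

Pairwise Hamming distances:
  Ao_rubra vs Eremo_vulgaris: 3
  Ao_rubra vs Dendro_alba: 2
  Ao_rubra vs Glypto_pallida: 4
  Eremo_vulgaris vs Dendro_alba: 4
  Eremo_vulgaris vs Glypto_pallida: 7
  Dendro_alba vs Glypto_pallida: 6
The largest is 7, between Eremo_vulgaris and Glypto_pallida.

7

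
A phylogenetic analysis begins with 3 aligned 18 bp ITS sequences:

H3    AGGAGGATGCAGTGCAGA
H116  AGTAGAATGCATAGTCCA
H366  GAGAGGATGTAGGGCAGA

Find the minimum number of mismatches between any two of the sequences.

4

Pairwise Hamming distances:
  H3 vs H116: 7
  H3 vs H366: 4
  H116 vs H366: 10
The smallest is 4, between H3 and H366.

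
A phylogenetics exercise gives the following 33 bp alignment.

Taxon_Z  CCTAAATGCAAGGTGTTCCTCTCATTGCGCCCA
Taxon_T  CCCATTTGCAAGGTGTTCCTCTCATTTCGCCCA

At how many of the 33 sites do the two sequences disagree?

Differing sites — 3:T/C; 5:A/T; 6:A/T; 27:G/T.
That gives 4 mismatches out of 33 aligned sites, so the Hamming distance is 4.

4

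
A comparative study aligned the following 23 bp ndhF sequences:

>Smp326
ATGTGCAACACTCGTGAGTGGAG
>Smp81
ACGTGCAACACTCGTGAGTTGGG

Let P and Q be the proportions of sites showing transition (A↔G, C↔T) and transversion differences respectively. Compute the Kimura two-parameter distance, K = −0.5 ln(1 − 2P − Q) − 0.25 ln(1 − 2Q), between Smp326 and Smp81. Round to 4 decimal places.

Differing sites — 2:T/C (Ti); 20:G/T (Tv); 22:A/G (Ti).
Of the 3 differences, 2 transitions and 1 transversion over 23 sites: P = 2/23 = 0.086957, Q = 1/23 = 0.043478.
d = −0.5·ln(0.782608) − 0.25·ln(0.913044) = −0.5·(-0.245123) − 0.25·(-0.090971) = 0.1453.

0.1453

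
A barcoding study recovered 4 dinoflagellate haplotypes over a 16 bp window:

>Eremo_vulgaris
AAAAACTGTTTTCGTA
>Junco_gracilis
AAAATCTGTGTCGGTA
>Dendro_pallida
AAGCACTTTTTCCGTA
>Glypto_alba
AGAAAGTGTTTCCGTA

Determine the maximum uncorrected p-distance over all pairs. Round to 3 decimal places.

Pairwise Hamming distances:
  Eremo_vulgaris vs Junco_gracilis: 4
  Eremo_vulgaris vs Dendro_pallida: 4
  Eremo_vulgaris vs Glypto_alba: 3
  Junco_gracilis vs Dendro_pallida: 6
  Junco_gracilis vs Glypto_alba: 5
  Dendro_pallida vs Glypto_alba: 5
The largest is 6 mismatches, between Junco_gracilis and Dendro_pallida; p = 6/16 = 0.375.

0.375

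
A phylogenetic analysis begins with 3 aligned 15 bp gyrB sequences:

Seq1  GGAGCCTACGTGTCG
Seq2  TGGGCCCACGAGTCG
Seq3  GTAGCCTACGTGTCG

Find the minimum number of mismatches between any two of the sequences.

1

Pairwise Hamming distances:
  Seq1 vs Seq2: 4
  Seq1 vs Seq3: 1
  Seq2 vs Seq3: 5
The smallest is 1, between Seq1 and Seq3.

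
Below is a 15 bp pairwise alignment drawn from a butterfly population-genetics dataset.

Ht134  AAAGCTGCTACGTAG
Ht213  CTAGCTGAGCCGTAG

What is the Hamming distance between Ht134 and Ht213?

5

Differing sites — 1:A/C; 2:A/T; 8:C/A; 9:T/G; 10:A/C.
That gives 5 mismatches out of 15 aligned sites, so the Hamming distance is 5.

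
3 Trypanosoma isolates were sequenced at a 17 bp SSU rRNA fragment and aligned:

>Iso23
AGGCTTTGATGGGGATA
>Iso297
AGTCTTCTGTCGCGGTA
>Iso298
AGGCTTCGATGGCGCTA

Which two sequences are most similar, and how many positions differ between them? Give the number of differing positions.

Pairwise Hamming distances:
  Iso23 vs Iso297: 7
  Iso23 vs Iso298: 3
  Iso297 vs Iso298: 5
The smallest is 3, between Iso23 and Iso298.

3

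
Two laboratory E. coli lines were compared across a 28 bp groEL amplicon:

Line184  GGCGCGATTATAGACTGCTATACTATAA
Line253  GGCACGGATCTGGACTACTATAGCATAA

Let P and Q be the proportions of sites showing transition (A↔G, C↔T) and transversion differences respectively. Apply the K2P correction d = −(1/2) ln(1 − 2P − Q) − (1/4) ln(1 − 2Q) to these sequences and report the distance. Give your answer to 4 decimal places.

0.3724

The sequences differ at positions 4 (G/A, transition), 7 (A/G, transition), 8 (T/A, transversion), 10 (A/C, transversion), 12 (A/G, transition), 17 (G/A, transition), 23 (C/G, transversion), 24 (T/C, transition).
Of the 8 differences, 5 transitions and 3 transversions over 28 sites: P = 5/28 = 0.178571, Q = 3/28 = 0.107143.
d = −0.5·ln(0.535715) − 0.25·ln(0.785714) = −0.5·(-0.624153) − 0.25·(-0.241162) = 0.3724.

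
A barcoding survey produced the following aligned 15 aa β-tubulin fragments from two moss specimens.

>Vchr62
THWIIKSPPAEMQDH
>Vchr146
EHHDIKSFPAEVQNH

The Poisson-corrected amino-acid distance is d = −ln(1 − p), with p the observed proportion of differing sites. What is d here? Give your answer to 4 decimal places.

0.5108

Differing sites — 1:T/E; 3:W/H; 4:I/D; 8:P/F; 12:M/V; 14:D/N.
p = 6/15 = 0.400000.
d = −ln(1 − 0.400000) = −ln(0.600000) = 0.5108.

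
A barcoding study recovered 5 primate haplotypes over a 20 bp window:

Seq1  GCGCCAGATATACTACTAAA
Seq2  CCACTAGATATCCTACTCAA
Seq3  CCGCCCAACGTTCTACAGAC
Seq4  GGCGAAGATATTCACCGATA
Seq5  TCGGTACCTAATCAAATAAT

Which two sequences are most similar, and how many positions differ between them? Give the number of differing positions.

5

Pairwise Hamming distances:
  Seq1 vs Seq2: 5
  Seq1 vs Seq3: 9
  Seq1 vs Seq4: 9
  Seq1 vs Seq5: 10
  Seq2 vs Seq3: 10
  Seq2 vs Seq4: 11
  Seq2 vs Seq5: 11
  Seq3 vs Seq4: 15
  Seq3 vs Seq5: 14
  Seq4 vs Seq5: 12
The smallest is 5, between Seq1 and Seq2.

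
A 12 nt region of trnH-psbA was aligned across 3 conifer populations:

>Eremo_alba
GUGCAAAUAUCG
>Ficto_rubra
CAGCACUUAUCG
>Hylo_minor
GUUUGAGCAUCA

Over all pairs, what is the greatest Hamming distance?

Pairwise Hamming distances:
  Eremo_alba vs Ficto_rubra: 4
  Eremo_alba vs Hylo_minor: 6
  Ficto_rubra vs Hylo_minor: 9
The largest is 9, between Ficto_rubra and Hylo_minor.

9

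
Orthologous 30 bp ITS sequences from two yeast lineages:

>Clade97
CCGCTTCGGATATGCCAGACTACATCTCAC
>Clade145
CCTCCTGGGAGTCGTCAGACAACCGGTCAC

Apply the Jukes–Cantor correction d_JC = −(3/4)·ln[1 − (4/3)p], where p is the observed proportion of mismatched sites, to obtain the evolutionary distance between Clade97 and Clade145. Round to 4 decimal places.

Mismatches occur at site 3 (G/T), site 5 (T/C), site 7 (C/G), site 11 (T/G), site 12 (A/T), site 13 (T/C), site 15 (C/T), site 21 (T/A), site 24 (A/C), site 25 (T/G), site 26 (C/G).
p = 11/30 = 0.366667.
d = −0.75 · ln(1 − (4/3)·0.366667) = −0.75 · ln(0.511111) = −0.75 · (-0.671168) = 0.5034.

0.5034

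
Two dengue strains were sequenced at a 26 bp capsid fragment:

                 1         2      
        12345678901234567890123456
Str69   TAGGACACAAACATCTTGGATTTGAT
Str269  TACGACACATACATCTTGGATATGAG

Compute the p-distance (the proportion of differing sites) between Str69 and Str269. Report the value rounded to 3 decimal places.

Differing sites — 3:G/C; 10:A/T; 22:T/A; 26:T/G.
There are 4 differences over 26 sites, so p = 4/26 = 0.154.

0.154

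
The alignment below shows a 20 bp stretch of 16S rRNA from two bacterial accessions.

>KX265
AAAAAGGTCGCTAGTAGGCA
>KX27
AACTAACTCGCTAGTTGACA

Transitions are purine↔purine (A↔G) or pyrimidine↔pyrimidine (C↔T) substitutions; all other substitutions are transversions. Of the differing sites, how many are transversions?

The sequences differ at positions 3 (A/C, transversion), 4 (A/T, transversion), 6 (G/A, transition), 7 (G/C, transversion), 16 (A/T, transversion), 18 (G/A, transition).
Of the 6 differences, 2 transitions and 4 transversions, so the answer is 4.

4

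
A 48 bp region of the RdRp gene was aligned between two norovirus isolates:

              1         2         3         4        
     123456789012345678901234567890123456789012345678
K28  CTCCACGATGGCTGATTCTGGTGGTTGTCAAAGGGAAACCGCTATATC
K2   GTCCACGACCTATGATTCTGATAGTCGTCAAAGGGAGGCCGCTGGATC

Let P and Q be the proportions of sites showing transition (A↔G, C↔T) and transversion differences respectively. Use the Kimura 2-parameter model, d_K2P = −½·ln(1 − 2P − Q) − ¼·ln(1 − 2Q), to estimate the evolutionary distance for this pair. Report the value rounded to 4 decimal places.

Differing sites — 1:C/G (Tv); 9:T/C (Ti); 10:G/C (Tv); 11:G/T (Tv); 12:C/A (Tv); 21:G/A (Ti); 23:G/A (Ti); 26:T/C (Ti); 37:A/G (Ti); 38:A/G (Ti); 44:A/G (Ti); 45:T/G (Tv).
Of the 12 differences, 7 transitions and 5 transversions over 48 sites: P = 7/48 = 0.145833, Q = 5/48 = 0.104167.
d = −0.5·ln(0.604167) − 0.25·ln(0.791666) = −0.5·(-0.503905) − 0.25·(-0.233616) = 0.3104.

0.3104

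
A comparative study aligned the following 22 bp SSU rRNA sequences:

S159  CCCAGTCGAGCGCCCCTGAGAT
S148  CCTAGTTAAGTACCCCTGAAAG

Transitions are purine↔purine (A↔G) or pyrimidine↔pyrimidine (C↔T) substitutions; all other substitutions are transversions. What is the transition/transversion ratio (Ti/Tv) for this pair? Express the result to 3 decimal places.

Mismatches occur at site 3 (C/T, transition), site 7 (C/T, transition), site 8 (G/A, transition), site 11 (C/T, transition), site 12 (G/A, transition), site 20 (G/A, transition), site 22 (T/G, transversion).
Of the 7 differences, 6 transitions and 1 transversion, so Ti/Tv = 6/1 = 6.000.

6.000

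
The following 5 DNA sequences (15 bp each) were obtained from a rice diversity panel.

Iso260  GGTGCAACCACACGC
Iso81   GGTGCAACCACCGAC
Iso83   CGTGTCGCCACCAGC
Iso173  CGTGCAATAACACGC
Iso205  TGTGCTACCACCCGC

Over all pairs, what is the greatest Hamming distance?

7

Pairwise Hamming distances:
  Iso260 vs Iso81: 3
  Iso260 vs Iso83: 6
  Iso260 vs Iso173: 3
  Iso260 vs Iso205: 3
  Iso81 vs Iso83: 6
  Iso81 vs Iso173: 6
  Iso81 vs Iso205: 4
  Iso83 vs Iso173: 7
  Iso83 vs Iso205: 5
  Iso173 vs Iso205: 5
The largest is 7, between Iso83 and Iso173.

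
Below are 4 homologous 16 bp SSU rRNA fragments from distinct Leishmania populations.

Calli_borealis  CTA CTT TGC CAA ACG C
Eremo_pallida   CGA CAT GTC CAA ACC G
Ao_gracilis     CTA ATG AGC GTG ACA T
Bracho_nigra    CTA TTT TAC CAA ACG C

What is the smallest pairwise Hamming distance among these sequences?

2

Pairwise Hamming distances:
  Calli_borealis vs Eremo_pallida: 6
  Calli_borealis vs Ao_gracilis: 8
  Calli_borealis vs Bracho_nigra: 2
  Eremo_pallida vs Ao_gracilis: 11
  Eremo_pallida vs Bracho_nigra: 7
  Ao_gracilis vs Bracho_nigra: 9
The smallest is 2, between Calli_borealis and Bracho_nigra.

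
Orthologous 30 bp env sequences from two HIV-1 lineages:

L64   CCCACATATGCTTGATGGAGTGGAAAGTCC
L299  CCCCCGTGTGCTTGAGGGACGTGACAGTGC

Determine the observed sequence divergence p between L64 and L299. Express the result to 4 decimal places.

0.3000

Mismatches occur at site 4 (A→C), site 6 (A→G), site 8 (A→G), site 16 (T→G), site 20 (G→C), site 21 (T→G), site 22 (G→T), site 25 (A→C), site 29 (C→G).
There are 9 differences over 30 sites, so p = 9/30 = 0.3000.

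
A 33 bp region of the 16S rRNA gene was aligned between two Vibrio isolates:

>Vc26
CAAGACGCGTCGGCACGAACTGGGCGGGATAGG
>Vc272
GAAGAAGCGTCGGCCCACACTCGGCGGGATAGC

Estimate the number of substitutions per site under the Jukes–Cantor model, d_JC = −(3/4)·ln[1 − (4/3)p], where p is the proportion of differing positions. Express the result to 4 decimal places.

Mismatches occur at site 1 (C↔G), site 6 (C↔A), site 15 (A↔C), site 17 (G↔A), site 18 (A↔C), site 22 (G↔C), site 33 (G↔C).
p = 7/33 = 0.212121.
d = −0.75 · ln(1 − (4/3)·0.212121) = −0.75 · ln(0.717172) = −0.75 · (-0.332440) = 0.2493.

0.2493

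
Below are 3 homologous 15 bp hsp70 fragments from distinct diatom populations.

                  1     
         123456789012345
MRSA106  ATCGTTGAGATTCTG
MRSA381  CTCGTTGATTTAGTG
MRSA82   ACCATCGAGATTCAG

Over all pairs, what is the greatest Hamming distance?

9

Pairwise Hamming distances:
  MRSA106 vs MRSA381: 5
  MRSA106 vs MRSA82: 4
  MRSA381 vs MRSA82: 9
The largest is 9, between MRSA381 and MRSA82.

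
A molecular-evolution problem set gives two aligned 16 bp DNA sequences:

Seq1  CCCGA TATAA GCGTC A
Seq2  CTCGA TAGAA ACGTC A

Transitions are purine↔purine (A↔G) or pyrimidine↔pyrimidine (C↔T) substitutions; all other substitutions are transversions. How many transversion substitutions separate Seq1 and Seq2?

The sequences differ at positions 2 (C/T, transition), 8 (T/G, transversion), 11 (G/A, transition).
Of the 3 differences, 2 transitions and 1 transversion, so the answer is 1.

1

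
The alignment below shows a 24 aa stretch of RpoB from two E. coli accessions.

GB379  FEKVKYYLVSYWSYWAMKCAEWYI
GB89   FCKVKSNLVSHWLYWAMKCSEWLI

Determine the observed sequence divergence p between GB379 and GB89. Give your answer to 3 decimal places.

0.292

Mismatches occur at site 2 (E↔C), site 6 (Y↔S), site 7 (Y↔N), site 11 (Y↔H), site 13 (S↔L), site 20 (A↔S), site 23 (Y↔L).
There are 7 differences over 24 sites, so p = 7/24 = 0.292.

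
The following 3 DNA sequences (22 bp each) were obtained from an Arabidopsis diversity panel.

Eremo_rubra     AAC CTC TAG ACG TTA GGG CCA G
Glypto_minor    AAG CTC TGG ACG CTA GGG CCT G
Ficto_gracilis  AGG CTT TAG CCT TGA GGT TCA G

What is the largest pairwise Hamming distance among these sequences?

10

Pairwise Hamming distances:
  Eremo_rubra vs Glypto_minor: 4
  Eremo_rubra vs Ficto_gracilis: 8
  Glypto_minor vs Ficto_gracilis: 10
The largest is 10, between Glypto_minor and Ficto_gracilis.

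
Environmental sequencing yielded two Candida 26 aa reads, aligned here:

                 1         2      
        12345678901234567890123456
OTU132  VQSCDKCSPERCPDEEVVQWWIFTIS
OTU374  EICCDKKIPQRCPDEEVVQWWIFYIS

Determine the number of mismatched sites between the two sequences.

The sequences differ at positions 1 (V/E), 2 (Q/I), 3 (S/C), 7 (C/K), 8 (S/I), 10 (E/Q), 24 (T/Y).
That gives 7 mismatches out of 26 aligned sites, so the Hamming distance is 7.

7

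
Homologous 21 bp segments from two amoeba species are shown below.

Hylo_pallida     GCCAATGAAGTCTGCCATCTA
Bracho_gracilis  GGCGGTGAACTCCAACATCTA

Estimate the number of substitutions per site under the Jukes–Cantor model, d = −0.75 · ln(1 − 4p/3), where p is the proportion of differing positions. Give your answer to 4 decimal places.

0.4408

Mismatches occur at site 2 (C↔G), site 4 (A↔G), site 5 (A↔G), site 10 (G↔C), site 13 (T↔C), site 14 (G↔A), site 15 (C↔A).
p = 7/21 = 0.333333.
d = −0.75 · ln(1 − (4/3)·0.333333) = −0.75 · ln(0.555556) = −0.75 · (-0.587786) = 0.4408.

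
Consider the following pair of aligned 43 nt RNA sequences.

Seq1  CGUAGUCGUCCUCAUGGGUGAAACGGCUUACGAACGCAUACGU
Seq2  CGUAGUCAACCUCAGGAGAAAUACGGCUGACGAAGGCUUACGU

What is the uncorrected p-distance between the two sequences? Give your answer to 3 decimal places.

Mismatches occur at site 8 (G→A), site 9 (U→A), site 15 (U→G), site 17 (G→A), site 19 (U→A), site 20 (G→A), site 22 (A→U), site 29 (U→G), site 35 (C→G), site 38 (A→U).
There are 10 differences over 43 sites, so p = 10/43 = 0.233.

0.233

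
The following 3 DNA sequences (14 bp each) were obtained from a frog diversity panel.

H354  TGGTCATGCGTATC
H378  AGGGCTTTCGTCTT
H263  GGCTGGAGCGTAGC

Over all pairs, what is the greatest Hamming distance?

Pairwise Hamming distances:
  H354 vs H378: 6
  H354 vs H263: 6
  H378 vs H263: 10
The largest is 10, between H378 and H263.

10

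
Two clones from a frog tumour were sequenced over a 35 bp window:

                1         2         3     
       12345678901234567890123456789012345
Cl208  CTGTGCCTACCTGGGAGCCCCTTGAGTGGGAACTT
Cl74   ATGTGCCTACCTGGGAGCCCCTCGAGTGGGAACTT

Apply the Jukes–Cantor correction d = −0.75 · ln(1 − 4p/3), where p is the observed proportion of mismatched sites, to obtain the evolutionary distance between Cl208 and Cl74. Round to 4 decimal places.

0.0594

Mismatches occur at site 1 (C↔A), site 23 (T↔C).
p = 2/35 = 0.057143.
d = −0.75 · ln(1 − (4/3)·0.057143) = −0.75 · ln(0.923809) = −0.75 · (-0.079250) = 0.0594.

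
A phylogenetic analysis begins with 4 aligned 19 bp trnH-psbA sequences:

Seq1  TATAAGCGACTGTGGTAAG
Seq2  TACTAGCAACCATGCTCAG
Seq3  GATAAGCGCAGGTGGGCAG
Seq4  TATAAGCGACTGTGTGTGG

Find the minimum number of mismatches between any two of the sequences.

4

Pairwise Hamming distances:
  Seq1 vs Seq2: 7
  Seq1 vs Seq3: 6
  Seq1 vs Seq4: 4
  Seq2 vs Seq3: 10
  Seq2 vs Seq4: 9
  Seq3 vs Seq4: 7
The smallest is 4, between Seq1 and Seq4.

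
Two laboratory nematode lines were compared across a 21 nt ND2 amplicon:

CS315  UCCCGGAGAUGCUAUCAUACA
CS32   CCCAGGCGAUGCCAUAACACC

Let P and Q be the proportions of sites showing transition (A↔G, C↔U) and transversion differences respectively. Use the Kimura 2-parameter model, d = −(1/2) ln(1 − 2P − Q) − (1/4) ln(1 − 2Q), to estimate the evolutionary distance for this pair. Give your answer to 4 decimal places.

Mismatches occur at site 1 (U/C, transition), site 4 (C/A, transversion), site 7 (A/C, transversion), site 13 (U/C, transition), site 16 (C/A, transversion), site 18 (U/C, transition), site 21 (A/C, transversion).
Of the 7 differences, 3 transitions and 4 transversions over 21 sites: P = 3/21 = 0.142857, Q = 4/21 = 0.190476.
d = −0.5·ln(0.523810) − 0.25·ln(0.619048) = −0.5·(-0.646626) − 0.25·(-0.479572) = 0.4432.

0.4432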